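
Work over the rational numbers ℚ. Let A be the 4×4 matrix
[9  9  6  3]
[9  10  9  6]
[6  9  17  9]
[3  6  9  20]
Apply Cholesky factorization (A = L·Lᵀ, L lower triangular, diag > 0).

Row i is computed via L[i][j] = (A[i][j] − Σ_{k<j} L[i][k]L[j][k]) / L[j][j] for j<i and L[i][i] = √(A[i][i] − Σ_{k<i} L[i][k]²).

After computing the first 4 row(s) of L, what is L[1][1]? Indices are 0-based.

L[1][1] = 1

Step 1: L[0][0] = √(9) = 3.
  L[1][0] = (9) / L[0][0] = 3.
Step 2: L[1][1] = √(1) = 1.
  L[2][0] = (6) / L[0][0] = 2.
  L[2][1] = (3) / L[1][1] = 3.
Step 3: L[2][2] = √(4) = 2.
  L[3][0] = (3) / L[0][0] = 1.
  L[3][1] = (3) / L[1][1] = 3.
  L[3][2] = (-2) / L[2][2] = -1.
Step 4: L[3][3] = √(9) = 3.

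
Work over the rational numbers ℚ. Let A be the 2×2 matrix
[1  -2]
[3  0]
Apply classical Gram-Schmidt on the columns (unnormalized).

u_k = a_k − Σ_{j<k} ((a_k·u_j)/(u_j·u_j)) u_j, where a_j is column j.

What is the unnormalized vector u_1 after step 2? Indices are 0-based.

Step 1: u_0 = a_0 = (1, 3).
Step 2: u_1 = a_1 − (-1/5)·u_0 = (-9/5, 3/5).

u_1 = (-9/5, 3/5)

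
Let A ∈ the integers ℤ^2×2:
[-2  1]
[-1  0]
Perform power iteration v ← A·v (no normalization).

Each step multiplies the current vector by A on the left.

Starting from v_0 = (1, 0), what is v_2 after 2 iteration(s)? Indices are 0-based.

v_0 = (1, 0).
v_1 = A·v_0 = (-2, -1).
v_2 = A·v_1 = (3, 2).

v_2 = (3, 2)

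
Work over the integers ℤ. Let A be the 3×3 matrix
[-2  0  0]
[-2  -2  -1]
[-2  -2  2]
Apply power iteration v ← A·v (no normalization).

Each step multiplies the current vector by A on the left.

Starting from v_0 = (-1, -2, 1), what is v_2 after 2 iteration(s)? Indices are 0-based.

v_2 = (-4, -22, 2)

v_0 = (-1, -2, 1).
v_1 = A·v_0 = (2, 5, 8).
v_2 = A·v_1 = (-4, -22, 2).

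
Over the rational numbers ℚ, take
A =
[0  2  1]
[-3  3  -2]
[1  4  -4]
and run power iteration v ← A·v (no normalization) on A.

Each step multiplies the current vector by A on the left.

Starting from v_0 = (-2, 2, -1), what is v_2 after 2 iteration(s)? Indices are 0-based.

v_2 = (38, 13, 19)

v_0 = (-2, 2, -1).
v_1 = A·v_0 = (3, 14, 10).
v_2 = A·v_1 = (38, 13, 19).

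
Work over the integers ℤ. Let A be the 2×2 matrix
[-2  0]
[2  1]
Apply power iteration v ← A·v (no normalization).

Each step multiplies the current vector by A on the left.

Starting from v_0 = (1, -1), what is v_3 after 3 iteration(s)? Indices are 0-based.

v_0 = (1, -1).
v_1 = A·v_0 = (-2, 1).
v_2 = A·v_1 = (4, -3).
v_3 = A·v_2 = (-8, 5).

v_3 = (-8, 5)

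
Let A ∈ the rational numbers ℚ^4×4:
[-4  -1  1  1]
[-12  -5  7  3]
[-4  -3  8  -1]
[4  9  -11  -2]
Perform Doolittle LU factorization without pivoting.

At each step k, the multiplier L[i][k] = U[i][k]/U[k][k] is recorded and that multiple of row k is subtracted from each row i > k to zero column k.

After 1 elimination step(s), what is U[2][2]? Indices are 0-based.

U[2][2] = 7

[col 0] pivot -4
  R1 -= 3*R0 → (0, -2, 4, 0)  (L[1][0] := 3)
  R2 -= 1*R0 → (0, -2, 7, -2)  (L[2][0] := 1)
  R3 -= -1*R0 → (0, 8, -10, -1)  (L[3][0] := -1)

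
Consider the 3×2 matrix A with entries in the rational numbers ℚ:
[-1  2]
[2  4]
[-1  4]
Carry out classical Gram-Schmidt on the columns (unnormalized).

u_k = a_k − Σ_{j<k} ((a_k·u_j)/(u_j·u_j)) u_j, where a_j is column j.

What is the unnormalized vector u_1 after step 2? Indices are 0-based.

Step 1: u_0 = a_0 = (-1, 2, -1).
Step 2: u_1 = a_1 − (1/3)·u_0 = (7/3, 10/3, 13/3).

u_1 = (7/3, 10/3, 13/3)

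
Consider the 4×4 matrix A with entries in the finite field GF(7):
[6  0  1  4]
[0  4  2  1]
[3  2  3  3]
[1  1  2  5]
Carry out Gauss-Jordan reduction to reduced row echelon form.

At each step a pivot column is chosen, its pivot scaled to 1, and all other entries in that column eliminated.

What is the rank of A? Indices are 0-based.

rank = 4

pivot(0,0)=6: scale R0 → (1, 0, 6, 3)
  clear (2,0): R2 −= (3)R0 → (0, 2, 6, 1)
  clear (3,0): R3 −= (1)R0 → (0, 1, 3, 2)
pivot(1,1)=4: scale R1 → (0, 1, 4, 2)
  clear (2,1): R2 −= (2)R1 → (0, 0, 5, 4)
  clear (3,1): R3 −= (1)R1 → (0, 0, 6, 0)
pivot(2,2)=5: scale R2 → (0, 0, 1, 5)
  clear (0,2): R0 −= (6)R2 → (1, 0, 0, 1)
  clear (1,2): R1 −= (4)R2 → (0, 1, 0, 3)
  clear (3,2): R3 −= (6)R2 → (0, 0, 0, 5)
pivot(3,3)=5: scale R3 → (0, 0, 0, 1)
  clear (0,3): R0 −= (1)R3 → (1, 0, 0, 0)
  clear (1,3): R1 −= (3)R3 → (0, 1, 0, 0)
  clear (2,3): R2 −= (5)R3 → (0, 0, 1, 0)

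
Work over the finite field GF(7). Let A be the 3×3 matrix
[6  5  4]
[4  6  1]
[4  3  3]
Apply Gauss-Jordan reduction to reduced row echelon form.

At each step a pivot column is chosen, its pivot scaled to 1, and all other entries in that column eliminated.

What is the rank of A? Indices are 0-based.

[1] R0 /= 6  ⇒  (1, 2, 3)
     R1 -= 4·R0  ⇒  (0, 5, 3)
     R2 -= 4·R0  ⇒  (0, 2, 5)
[2] R1 /= 5  ⇒  (0, 1, 2)
     R0 -= 2·R1  ⇒  (1, 0, 6)
     R2 -= 2·R1  ⇒  (0, 0, 1)
[3] R2 /= 1  ⇒  (0, 0, 1)
     R0 -= 6·R2  ⇒  (1, 0, 0)
     R1 -= 2·R2  ⇒  (0, 1, 0)

rank = 3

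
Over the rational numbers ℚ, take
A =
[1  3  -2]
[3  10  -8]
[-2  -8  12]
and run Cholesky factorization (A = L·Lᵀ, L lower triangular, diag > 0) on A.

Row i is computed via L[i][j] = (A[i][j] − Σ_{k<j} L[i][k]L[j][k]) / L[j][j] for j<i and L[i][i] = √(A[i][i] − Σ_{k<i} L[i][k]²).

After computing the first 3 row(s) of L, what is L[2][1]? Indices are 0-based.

L[2][1] = -2

Step 1: L[0][0] = √(1) = 1.
  L[1][0] = (3) / L[0][0] = 3.
Step 2: L[1][1] = √(1) = 1.
  L[2][0] = (-2) / L[0][0] = -2.
  L[2][1] = (-2) / L[1][1] = -2.
Step 3: L[2][2] = √(4) = 2.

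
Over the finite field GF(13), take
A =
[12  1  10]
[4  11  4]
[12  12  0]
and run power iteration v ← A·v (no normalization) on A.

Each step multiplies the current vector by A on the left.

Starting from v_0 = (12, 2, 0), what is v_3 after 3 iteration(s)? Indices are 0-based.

v_3 = (4, 5, 10)

v_0 = (12, 2, 0).
v_1 = A·v_0 = (3, 5, 12).
v_2 = A·v_1 = (5, 11, 5).
v_3 = A·v_2 = (4, 5, 10).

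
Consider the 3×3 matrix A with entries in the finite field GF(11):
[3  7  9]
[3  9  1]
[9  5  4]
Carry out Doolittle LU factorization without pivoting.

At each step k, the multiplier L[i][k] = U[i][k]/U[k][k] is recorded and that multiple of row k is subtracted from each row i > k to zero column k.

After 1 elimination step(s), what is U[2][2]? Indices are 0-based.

k=0: U[0][0]=3
  eliminate (1,0): mult=1, new row 1: (0, 2, 3); set L[1][0]=1
  eliminate (2,0): mult=3, new row 2: (0, 6, 10); set L[2][0]=3

U[2][2] = 10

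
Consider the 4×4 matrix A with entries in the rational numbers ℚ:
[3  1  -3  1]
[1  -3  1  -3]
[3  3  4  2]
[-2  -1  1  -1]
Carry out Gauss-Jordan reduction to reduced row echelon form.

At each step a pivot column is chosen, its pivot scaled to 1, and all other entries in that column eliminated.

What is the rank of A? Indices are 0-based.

pivot(0,0)=3: scale R0 → (1, 1/3, -1, 1/3)
  clear (1,0): R1 −= (1)R0 → (0, -10/3, 2, -10/3)
  clear (2,0): R2 −= (3)R0 → (0, 2, 7, 1)
  clear (3,0): R3 −= (-2)R0 → (0, -1/3, -1, -1/3)
pivot(1,1)=-10/3: scale R1 → (0, 1, -3/5, 1)
  clear (0,1): R0 −= (1/3)R1 → (1, 0, -4/5, 0)
  clear (2,1): R2 −= (2)R1 → (0, 0, 41/5, -1)
  clear (3,1): R3 −= (-1/3)R1 → (0, 0, -6/5, 0)
pivot(2,2)=41/5: scale R2 → (0, 0, 1, -5/41)
  clear (0,2): R0 −= (-4/5)R2 → (1, 0, 0, -4/41)
  clear (1,2): R1 −= (-3/5)R2 → (0, 1, 0, 38/41)
  clear (3,2): R3 −= (-6/5)R2 → (0, 0, 0, -6/41)
pivot(3,3)=-6/41: scale R3 → (0, 0, 0, 1)
  clear (0,3): R0 −= (-4/41)R3 → (1, 0, 0, 0)
  clear (1,3): R1 −= (38/41)R3 → (0, 1, 0, 0)
  clear (2,3): R2 −= (-5/41)R3 → (0, 0, 1, 0)

rank = 4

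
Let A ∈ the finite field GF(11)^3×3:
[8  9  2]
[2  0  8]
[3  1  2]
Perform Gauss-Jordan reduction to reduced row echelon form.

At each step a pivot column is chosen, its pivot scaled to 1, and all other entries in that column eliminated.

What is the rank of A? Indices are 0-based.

rank = 3

step 1: normalize row 0 (÷8) = (1, 8, 3)
  row 1: subtract 2×row0 = (0, 6, 2)
  row 2: subtract 3×row0 = (0, 10, 4)
step 2: normalize row 1 (÷6) = (0, 1, 4)
  row 0: subtract 8×row1 = (1, 0, 4)
  row 2: subtract 10×row1 = (0, 0, 8)
step 3: normalize row 2 (÷8) = (0, 0, 1)
  row 0: subtract 4×row2 = (1, 0, 0)
  row 1: subtract 4×row2 = (0, 1, 0)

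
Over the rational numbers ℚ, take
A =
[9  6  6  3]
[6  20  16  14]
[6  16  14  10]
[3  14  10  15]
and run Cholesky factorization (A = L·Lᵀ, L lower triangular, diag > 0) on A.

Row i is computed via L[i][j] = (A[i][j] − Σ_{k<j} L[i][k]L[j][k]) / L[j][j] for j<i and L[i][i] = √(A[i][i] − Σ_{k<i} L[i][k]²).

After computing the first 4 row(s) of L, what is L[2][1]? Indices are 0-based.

Step 1: L[0][0] = √(9) = 3.
  L[1][0] = (6) / L[0][0] = 2.
Step 2: L[1][1] = √(16) = 4.
  L[2][0] = (6) / L[0][0] = 2.
  L[2][1] = (12) / L[1][1] = 3.
Step 3: L[2][2] = √(1) = 1.
  L[3][0] = (3) / L[0][0] = 1.
  L[3][1] = (12) / L[1][1] = 3.
  L[3][2] = (-1) / L[2][2] = -1.
Step 4: L[3][3] = √(4) = 2.

L[2][1] = 3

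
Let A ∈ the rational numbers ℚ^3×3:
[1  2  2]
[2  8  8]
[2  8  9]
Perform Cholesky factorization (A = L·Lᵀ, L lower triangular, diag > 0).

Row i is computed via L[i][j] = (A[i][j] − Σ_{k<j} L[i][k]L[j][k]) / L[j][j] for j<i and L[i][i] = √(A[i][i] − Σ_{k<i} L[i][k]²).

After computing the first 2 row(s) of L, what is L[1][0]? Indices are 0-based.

L[1][0] = 2

Step 1: L[0][0] = √(1) = 1.
  L[1][0] = (2) / L[0][0] = 2.
Step 2: L[1][1] = √(4) = 2.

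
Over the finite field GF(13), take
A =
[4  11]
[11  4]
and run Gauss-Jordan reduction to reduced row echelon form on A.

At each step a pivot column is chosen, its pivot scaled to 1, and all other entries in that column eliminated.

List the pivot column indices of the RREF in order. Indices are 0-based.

[1] R0 /= 4  ⇒  (1, 6)
     R1 -= 11·R0  ⇒  (0, 3)
[2] R1 /= 3  ⇒  (0, 1)
     R0 -= 6·R1  ⇒  (1, 0)

pivot columns: 0, 1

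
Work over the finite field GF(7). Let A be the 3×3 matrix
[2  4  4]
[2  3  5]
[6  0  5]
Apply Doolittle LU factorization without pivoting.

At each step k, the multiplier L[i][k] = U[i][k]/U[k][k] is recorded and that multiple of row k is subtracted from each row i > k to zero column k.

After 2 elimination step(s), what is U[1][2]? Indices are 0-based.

k=0: U[0][0]=2
  eliminate (1,0): mult=1, new row 1: (0, 6, 1); set L[1][0]=1
  eliminate (2,0): mult=3, new row 2: (0, 2, 0); set L[2][0]=3
k=1: U[1][1]=6
  eliminate (2,1): mult=5, new row 2: (0, 0, 2); set L[2][1]=5

U[1][2] = 1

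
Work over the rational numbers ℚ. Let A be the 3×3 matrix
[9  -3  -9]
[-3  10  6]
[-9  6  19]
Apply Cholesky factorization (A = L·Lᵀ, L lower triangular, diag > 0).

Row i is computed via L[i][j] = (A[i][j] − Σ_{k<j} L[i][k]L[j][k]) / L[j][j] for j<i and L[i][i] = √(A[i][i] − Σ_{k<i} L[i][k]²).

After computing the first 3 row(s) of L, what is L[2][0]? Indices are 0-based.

L[2][0] = -3

Step 1: L[0][0] = √(9) = 3.
  L[1][0] = (-3) / L[0][0] = -1.
Step 2: L[1][1] = √(9) = 3.
  L[2][0] = (-9) / L[0][0] = -3.
  L[2][1] = (3) / L[1][1] = 1.
Step 3: L[2][2] = √(9) = 3.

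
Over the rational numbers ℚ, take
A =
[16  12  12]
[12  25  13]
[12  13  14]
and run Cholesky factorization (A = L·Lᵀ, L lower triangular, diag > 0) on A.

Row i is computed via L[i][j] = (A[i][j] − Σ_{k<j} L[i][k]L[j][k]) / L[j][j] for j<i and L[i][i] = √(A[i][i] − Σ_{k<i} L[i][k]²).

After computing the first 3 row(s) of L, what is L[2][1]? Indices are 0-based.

Step 1: L[0][0] = √(16) = 4.
  L[1][0] = (12) / L[0][0] = 3.
Step 2: L[1][1] = √(16) = 4.
  L[2][0] = (12) / L[0][0] = 3.
  L[2][1] = (4) / L[1][1] = 1.
Step 3: L[2][2] = √(4) = 2.

L[2][1] = 1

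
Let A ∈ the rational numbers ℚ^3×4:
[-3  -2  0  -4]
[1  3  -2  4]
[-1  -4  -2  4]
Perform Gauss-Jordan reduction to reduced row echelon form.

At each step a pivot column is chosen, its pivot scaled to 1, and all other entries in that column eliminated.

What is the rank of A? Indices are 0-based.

pivot(0,0)=-3: scale R0 → (1, 2/3, 0, 4/3)
  clear (1,0): R1 −= (1)R0 → (0, 7/3, -2, 8/3)
  clear (2,0): R2 −= (-1)R0 → (0, -10/3, -2, 16/3)
pivot(1,1)=7/3: scale R1 → (0, 1, -6/7, 8/7)
  clear (0,1): R0 −= (2/3)R1 → (1, 0, 4/7, 4/7)
  clear (2,1): R2 −= (-10/3)R1 → (0, 0, -34/7, 64/7)
pivot(2,2)=-34/7: scale R2 → (0, 0, 1, -32/17)
  clear (0,2): R0 −= (4/7)R2 → (1, 0, 0, 28/17)
  clear (1,2): R1 −= (-6/7)R2 → (0, 1, 0, -8/17)

rank = 3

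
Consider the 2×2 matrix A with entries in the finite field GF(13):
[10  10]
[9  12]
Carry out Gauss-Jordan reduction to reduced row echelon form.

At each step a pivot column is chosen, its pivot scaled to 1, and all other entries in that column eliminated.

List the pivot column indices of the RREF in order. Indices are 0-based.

pivot columns: 0, 1

[1] R0 /= 10  ⇒  (1, 1)
     R1 -= 9·R0  ⇒  (0, 3)
[2] R1 /= 3  ⇒  (0, 1)
     R0 -= 1·R1  ⇒  (1, 0)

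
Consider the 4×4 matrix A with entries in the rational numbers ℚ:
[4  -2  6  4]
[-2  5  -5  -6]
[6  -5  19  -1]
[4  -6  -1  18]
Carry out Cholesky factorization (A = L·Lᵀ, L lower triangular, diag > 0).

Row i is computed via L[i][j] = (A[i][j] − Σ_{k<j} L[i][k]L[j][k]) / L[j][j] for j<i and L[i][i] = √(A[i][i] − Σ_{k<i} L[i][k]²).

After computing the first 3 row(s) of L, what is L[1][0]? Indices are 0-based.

L[1][0] = -1

Step 1: L[0][0] = √(4) = 2.
  L[1][0] = (-2) / L[0][0] = -1.
Step 2: L[1][1] = √(4) = 2.
  L[2][0] = (6) / L[0][0] = 3.
  L[2][1] = (-2) / L[1][1] = -1.
Step 3: L[2][2] = √(9) = 3.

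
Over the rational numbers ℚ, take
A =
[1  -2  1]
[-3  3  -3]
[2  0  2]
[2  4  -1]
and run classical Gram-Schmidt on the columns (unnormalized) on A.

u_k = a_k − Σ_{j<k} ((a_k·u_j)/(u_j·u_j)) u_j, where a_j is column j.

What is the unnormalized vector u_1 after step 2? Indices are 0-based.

u_1 = (-11/6, 5/2, 1/3, 13/3)

Step 1: u_0 = a_0 = (1, -3, 2, 2).
Step 2: u_1 = a_1 − (-1/6)·u_0 = (-11/6, 5/2, 1/3, 13/3).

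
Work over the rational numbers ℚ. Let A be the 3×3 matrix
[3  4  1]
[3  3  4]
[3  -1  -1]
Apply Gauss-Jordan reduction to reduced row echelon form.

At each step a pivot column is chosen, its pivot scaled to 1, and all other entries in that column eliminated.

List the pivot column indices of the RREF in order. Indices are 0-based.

pivot columns: 0, 1, 2

[1] R0 /= 3  ⇒  (1, 4/3, 1/3)
     R1 -= 3·R0  ⇒  (0, -1, 3)
     R2 -= 3·R0  ⇒  (0, -5, -2)
[2] R1 /= -1  ⇒  (0, 1, -3)
     R0 -= 4/3·R1  ⇒  (1, 0, 13/3)
     R2 -= -5·R1  ⇒  (0, 0, -17)
[3] R2 /= -17  ⇒  (0, 0, 1)
     R0 -= 13/3·R2  ⇒  (1, 0, 0)
     R1 -= -3·R2  ⇒  (0, 1, 0)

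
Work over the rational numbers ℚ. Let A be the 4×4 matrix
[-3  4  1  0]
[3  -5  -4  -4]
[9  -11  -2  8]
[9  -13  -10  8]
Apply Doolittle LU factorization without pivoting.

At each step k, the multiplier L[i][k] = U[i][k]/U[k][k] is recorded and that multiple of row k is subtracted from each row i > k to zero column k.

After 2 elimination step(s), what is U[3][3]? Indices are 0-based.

Step 1: pivot at (0,0) is -3.
  row1 ← row1 − (-1)·row0  ⇒  L[1][0]=-1, U row1=(0, -1, -3, -4)
  row2 ← row2 − (-3)·row0  ⇒  L[2][0]=-3, U row2=(0, 1, 1, 8)
  row3 ← row3 − (-3)·row0  ⇒  L[3][0]=-3, U row3=(0, -1, -7, 8)
Step 2: pivot at (1,1) is -1.
  row2 ← row2 − (-1)·row1  ⇒  L[2][1]=-1, U row2=(0, 0, -2, 4)
  row3 ← row3 − (1)·row1  ⇒  L[3][1]=1, U row3=(0, 0, -4, 12)

U[3][3] = 12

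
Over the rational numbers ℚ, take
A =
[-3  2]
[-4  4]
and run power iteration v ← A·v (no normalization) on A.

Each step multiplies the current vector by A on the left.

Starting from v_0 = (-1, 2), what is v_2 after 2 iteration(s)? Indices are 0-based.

v_2 = (3, 20)

v_0 = (-1, 2).
v_1 = A·v_0 = (7, 12).
v_2 = A·v_1 = (3, 20).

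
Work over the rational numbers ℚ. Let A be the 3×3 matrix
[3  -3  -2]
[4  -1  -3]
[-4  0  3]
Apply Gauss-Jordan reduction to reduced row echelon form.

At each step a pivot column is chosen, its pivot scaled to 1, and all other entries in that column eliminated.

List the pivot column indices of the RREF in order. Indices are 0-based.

pivot columns: 0, 1, 2

[1] R0 /= 3  ⇒  (1, -1, -2/3)
     R1 -= 4·R0  ⇒  (0, 3, -1/3)
     R2 -= -4·R0  ⇒  (0, -4, 1/3)
[2] R1 /= 3  ⇒  (0, 1, -1/9)
     R0 -= -1·R1  ⇒  (1, 0, -7/9)
     R2 -= -4·R1  ⇒  (0, 0, -1/9)
[3] R2 /= -1/9  ⇒  (0, 0, 1)
     R0 -= -7/9·R2  ⇒  (1, 0, 0)
     R1 -= -1/9·R2  ⇒  (0, 1, 0)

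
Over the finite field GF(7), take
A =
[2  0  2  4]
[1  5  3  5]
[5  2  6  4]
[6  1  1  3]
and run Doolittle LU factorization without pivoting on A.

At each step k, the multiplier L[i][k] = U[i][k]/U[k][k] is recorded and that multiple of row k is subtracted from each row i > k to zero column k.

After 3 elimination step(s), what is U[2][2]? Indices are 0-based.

k=0: U[0][0]=2
  eliminate (1,0): mult=4, new row 1: (0, 5, 2, 3); set L[1][0]=4
  eliminate (2,0): mult=6, new row 2: (0, 2, 1, 1); set L[2][0]=6
  eliminate (3,0): mult=3, new row 3: (0, 1, 2, 5); set L[3][0]=3
k=1: U[1][1]=5
  eliminate (2,1): mult=6, new row 2: (0, 0, 3, 4); set L[2][1]=6
  eliminate (3,1): mult=3, new row 3: (0, 0, 3, 3); set L[3][1]=3
k=2: U[2][2]=3
  eliminate (3,2): mult=1, new row 3: (0, 0, 0, 6); set L[3][2]=1

U[2][2] = 3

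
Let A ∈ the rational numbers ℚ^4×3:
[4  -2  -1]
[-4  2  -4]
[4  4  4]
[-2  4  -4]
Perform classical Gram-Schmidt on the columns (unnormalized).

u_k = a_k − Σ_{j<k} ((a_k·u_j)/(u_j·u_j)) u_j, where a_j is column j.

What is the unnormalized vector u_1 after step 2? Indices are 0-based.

u_1 = (-18/13, 18/13, 60/13, 48/13)

Step 1: u_0 = a_0 = (4, -4, 4, -2).
Step 2: u_1 = a_1 − (-2/13)·u_0 = (-18/13, 18/13, 60/13, 48/13).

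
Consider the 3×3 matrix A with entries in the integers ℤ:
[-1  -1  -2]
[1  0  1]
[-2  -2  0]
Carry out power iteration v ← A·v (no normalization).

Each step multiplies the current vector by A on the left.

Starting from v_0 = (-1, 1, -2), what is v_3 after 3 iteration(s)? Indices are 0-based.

v_3 = (1, -3, -6)

v_0 = (-1, 1, -2).
v_1 = A·v_0 = (4, -3, 0).
v_2 = A·v_1 = (-1, 4, -2).
v_3 = A·v_2 = (1, -3, -6).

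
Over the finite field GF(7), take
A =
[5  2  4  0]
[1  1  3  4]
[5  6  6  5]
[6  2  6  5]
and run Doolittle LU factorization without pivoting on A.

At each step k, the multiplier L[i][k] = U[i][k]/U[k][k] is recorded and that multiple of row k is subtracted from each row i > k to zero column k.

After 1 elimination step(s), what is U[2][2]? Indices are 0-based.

[col 0] pivot 5
  R1 -= 3*R0 → (0, 2, 5, 4)  (L[1][0] := 3)
  R2 -= 1*R0 → (0, 4, 2, 5)  (L[2][0] := 1)
  R3 -= 4*R0 → (0, 1, 4, 5)  (L[3][0] := 4)

U[2][2] = 2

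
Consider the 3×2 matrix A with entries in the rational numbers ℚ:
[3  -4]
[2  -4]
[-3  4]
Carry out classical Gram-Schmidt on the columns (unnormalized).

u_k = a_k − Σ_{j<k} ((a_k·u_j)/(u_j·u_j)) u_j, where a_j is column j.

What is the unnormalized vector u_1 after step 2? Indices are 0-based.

Step 1: u_0 = a_0 = (3, 2, -3).
Step 2: u_1 = a_1 − (-16/11)·u_0 = (4/11, -12/11, -4/11).

u_1 = (4/11, -12/11, -4/11)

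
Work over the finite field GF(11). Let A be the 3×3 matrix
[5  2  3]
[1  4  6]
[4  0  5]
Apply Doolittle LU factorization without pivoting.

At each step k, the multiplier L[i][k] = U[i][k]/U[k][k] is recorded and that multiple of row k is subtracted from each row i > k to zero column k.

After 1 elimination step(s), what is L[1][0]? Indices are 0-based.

k=0: U[0][0]=5
  eliminate (1,0): mult=9, new row 1: (0, 8, 1); set L[1][0]=9
  eliminate (2,0): mult=3, new row 2: (0, 5, 7); set L[2][0]=3

L[1][0] = 9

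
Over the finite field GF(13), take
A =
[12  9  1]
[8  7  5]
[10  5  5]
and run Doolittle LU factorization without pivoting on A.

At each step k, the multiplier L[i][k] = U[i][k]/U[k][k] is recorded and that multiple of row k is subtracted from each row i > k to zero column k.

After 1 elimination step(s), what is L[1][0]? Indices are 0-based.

[col 0] pivot 12
  R1 -= 5*R0 → (0, 1, 0)  (L[1][0] := 5)
  R2 -= 3*R0 → (0, 4, 2)  (L[2][0] := 3)

L[1][0] = 5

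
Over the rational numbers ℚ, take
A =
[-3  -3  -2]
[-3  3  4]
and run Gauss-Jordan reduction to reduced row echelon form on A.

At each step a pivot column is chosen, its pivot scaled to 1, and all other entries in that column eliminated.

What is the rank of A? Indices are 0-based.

step 1: normalize row 0 (÷-3) = (1, 1, 2/3)
  row 1: subtract -3×row0 = (0, 6, 6)
step 2: normalize row 1 (÷6) = (0, 1, 1)
  row 0: subtract 1×row1 = (1, 0, -1/3)

rank = 2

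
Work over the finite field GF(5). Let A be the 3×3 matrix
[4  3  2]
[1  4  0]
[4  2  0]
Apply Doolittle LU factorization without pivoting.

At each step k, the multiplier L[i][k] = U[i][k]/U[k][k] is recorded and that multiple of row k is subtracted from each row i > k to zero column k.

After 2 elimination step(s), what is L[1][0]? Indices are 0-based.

Step 1: pivot at (0,0) is 4.
  row1 ← row1 − (4)·row0  ⇒  L[1][0]=4, U row1=(0, 2, 2)
  row2 ← row2 − (1)·row0  ⇒  L[2][0]=1, U row2=(0, 4, 3)
Step 2: pivot at (1,1) is 2.
  row2 ← row2 − (2)·row1  ⇒  L[2][1]=2, U row2=(0, 0, 4)

L[1][0] = 4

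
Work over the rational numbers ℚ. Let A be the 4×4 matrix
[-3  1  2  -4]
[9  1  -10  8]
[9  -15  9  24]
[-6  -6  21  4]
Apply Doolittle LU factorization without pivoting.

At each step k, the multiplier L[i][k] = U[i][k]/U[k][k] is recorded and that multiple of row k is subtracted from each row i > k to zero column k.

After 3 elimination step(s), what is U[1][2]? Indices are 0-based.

[col 0] pivot -3
  R1 -= -3*R0 → (0, 4, -4, -4)  (L[1][0] := -3)
  R2 -= -3*R0 → (0, -12, 15, 12)  (L[2][0] := -3)
  R3 -= 2*R0 → (0, -8, 17, 12)  (L[3][0] := 2)
[col 1] pivot 4
  R2 -= -3*R1 → (0, 0, 3, 0)  (L[2][1] := -3)
  R3 -= -2*R1 → (0, 0, 9, 4)  (L[3][1] := -2)
[col 2] pivot 3
  R3 -= 3*R2 → (0, 0, 0, 4)  (L[3][2] := 3)

U[1][2] = -4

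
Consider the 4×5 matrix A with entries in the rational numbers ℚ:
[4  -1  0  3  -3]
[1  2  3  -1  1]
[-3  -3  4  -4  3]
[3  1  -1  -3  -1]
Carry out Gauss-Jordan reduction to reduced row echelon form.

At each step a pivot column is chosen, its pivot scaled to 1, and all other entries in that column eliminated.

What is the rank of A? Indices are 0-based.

pivot(0,0)=4: scale R0 → (1, -1/4, 0, 3/4, -3/4)
  clear (1,0): R1 −= (1)R0 → (0, 9/4, 3, -7/4, 7/4)
  clear (2,0): R2 −= (-3)R0 → (0, -15/4, 4, -7/4, 3/4)
  clear (3,0): R3 −= (3)R0 → (0, 7/4, -1, -21/4, 5/4)
pivot(1,1)=9/4: scale R1 → (0, 1, 4/3, -7/9, 7/9)
  clear (0,1): R0 −= (-1/4)R1 → (1, 0, 1/3, 5/9, -5/9)
  clear (2,1): R2 −= (-15/4)R1 → (0, 0, 9, -14/3, 11/3)
  clear (3,1): R3 −= (7/4)R1 → (0, 0, -10/3, -35/9, -1/9)
pivot(2,2)=9: scale R2 → (0, 0, 1, -14/27, 11/27)
  clear (0,2): R0 −= (1/3)R2 → (1, 0, 0, 59/81, -56/81)
  clear (1,2): R1 −= (4/3)R2 → (0, 1, 0, -7/81, 19/81)
  clear (3,2): R3 −= (-10/3)R2 → (0, 0, 0, -455/81, 101/81)
pivot(3,3)=-455/81: scale R3 → (0, 0, 0, 1, -101/455)
  clear (0,3): R0 −= (59/81)R3 → (1, 0, 0, 0, -241/455)
  clear (1,3): R1 −= (-7/81)R3 → (0, 1, 0, 0, 14/65)
  clear (2,3): R2 −= (-14/27)R3 → (0, 0, 1, 0, 19/65)

rank = 4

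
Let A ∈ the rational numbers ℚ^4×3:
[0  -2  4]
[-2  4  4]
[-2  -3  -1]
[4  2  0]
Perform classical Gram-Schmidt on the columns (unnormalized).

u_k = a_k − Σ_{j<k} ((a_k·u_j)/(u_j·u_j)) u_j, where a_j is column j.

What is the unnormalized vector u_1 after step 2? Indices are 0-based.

u_1 = (-2, 9/2, -5/2, 1)

Step 1: u_0 = a_0 = (0, -2, -2, 4).
Step 2: u_1 = a_1 − (1/4)·u_0 = (-2, 9/2, -5/2, 1).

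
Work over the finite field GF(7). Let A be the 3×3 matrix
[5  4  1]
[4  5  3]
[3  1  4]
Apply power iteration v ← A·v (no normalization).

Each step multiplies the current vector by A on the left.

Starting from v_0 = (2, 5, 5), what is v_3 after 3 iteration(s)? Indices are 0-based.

v_3 = (1, 0, 3)

v_0 = (2, 5, 5).
v_1 = A·v_0 = (0, 6, 3).
v_2 = A·v_1 = (6, 4, 4).
v_3 = A·v_2 = (1, 0, 3).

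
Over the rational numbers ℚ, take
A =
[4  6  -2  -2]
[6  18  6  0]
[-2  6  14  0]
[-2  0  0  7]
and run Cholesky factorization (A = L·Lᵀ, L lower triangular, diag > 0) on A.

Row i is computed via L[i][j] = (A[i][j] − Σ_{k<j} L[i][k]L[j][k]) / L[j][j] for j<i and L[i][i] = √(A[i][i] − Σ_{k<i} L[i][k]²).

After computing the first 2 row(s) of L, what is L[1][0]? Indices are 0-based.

L[1][0] = 3

Step 1: L[0][0] = √(4) = 2.
  L[1][0] = (6) / L[0][0] = 3.
Step 2: L[1][1] = √(9) = 3.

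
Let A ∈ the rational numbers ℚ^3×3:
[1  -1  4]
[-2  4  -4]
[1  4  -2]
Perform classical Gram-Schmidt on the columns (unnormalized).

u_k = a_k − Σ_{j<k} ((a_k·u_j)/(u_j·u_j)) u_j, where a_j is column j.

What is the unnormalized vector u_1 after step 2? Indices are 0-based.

u_1 = (-1/6, 7/3, 29/6)

Step 1: u_0 = a_0 = (1, -2, 1).
Step 2: u_1 = a_1 − (-5/6)·u_0 = (-1/6, 7/3, 29/6).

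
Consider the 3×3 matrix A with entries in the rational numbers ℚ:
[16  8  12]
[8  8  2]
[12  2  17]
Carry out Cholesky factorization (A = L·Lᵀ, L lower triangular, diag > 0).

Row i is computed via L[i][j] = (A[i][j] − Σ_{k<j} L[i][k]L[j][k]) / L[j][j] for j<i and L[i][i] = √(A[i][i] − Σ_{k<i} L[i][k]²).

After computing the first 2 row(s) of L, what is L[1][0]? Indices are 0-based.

Step 1: L[0][0] = √(16) = 4.
  L[1][0] = (8) / L[0][0] = 2.
Step 2: L[1][1] = √(4) = 2.

L[1][0] = 2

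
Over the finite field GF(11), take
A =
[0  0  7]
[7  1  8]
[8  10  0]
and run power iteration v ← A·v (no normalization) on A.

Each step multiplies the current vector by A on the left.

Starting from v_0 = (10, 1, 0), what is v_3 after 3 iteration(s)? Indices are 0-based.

v_3 = (9, 2, 3)

v_0 = (10, 1, 0).
v_1 = A·v_0 = (0, 5, 2).
v_2 = A·v_1 = (3, 10, 6).
v_3 = A·v_2 = (9, 2, 3).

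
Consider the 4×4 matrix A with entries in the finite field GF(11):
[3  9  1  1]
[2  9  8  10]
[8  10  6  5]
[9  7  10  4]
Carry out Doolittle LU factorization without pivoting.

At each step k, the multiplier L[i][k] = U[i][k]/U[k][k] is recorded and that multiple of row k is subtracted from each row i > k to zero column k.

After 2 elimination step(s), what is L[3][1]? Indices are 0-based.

Step 1: pivot at (0,0) is 3.
  row1 ← row1 − (8)·row0  ⇒  L[1][0]=8, U row1=(0, 3, 0, 2)
  row2 ← row2 − (10)·row0  ⇒  L[2][0]=10, U row2=(0, 8, 7, 6)
  row3 ← row3 − (3)·row0  ⇒  L[3][0]=3, U row3=(0, 2, 7, 1)
Step 2: pivot at (1,1) is 3.
  row2 ← row2 − (10)·row1  ⇒  L[2][1]=10, U row2=(0, 0, 7, 8)
  row3 ← row3 − (8)·row1  ⇒  L[3][1]=8, U row3=(0, 0, 7, 7)

L[3][1] = 8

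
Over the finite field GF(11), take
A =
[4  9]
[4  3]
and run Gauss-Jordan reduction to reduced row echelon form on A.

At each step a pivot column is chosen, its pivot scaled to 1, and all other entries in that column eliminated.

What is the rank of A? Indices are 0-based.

rank = 2

[1] R0 /= 4  ⇒  (1, 5)
     R1 -= 4·R0  ⇒  (0, 5)
[2] R1 /= 5  ⇒  (0, 1)
     R0 -= 5·R1  ⇒  (1, 0)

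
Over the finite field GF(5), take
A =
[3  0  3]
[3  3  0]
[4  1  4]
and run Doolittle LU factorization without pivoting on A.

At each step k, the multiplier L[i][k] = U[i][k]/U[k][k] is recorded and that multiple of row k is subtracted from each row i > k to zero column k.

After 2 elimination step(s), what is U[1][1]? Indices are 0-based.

U[1][1] = 3

[col 0] pivot 3
  R1 -= 1*R0 → (0, 3, 2)  (L[1][0] := 1)
  R2 -= 3*R0 → (0, 1, 0)  (L[2][0] := 3)
[col 1] pivot 3
  R2 -= 2*R1 → (0, 0, 1)  (L[2][1] := 2)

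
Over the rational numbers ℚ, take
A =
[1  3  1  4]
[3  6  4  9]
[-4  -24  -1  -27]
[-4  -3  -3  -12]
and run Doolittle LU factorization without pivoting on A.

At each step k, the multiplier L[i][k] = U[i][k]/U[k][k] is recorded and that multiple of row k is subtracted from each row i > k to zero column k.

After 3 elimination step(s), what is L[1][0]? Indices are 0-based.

L[1][0] = 3

k=0: U[0][0]=1
  eliminate (1,0): mult=3, new row 1: (0, -3, 1, -3); set L[1][0]=3
  eliminate (2,0): mult=-4, new row 2: (0, -12, 3, -11); set L[2][0]=-4
  eliminate (3,0): mult=-4, new row 3: (0, 9, 1, 4); set L[3][0]=-4
k=1: U[1][1]=-3
  eliminate (2,1): mult=4, new row 2: (0, 0, -1, 1); set L[2][1]=4
  eliminate (3,1): mult=-3, new row 3: (0, 0, 4, -5); set L[3][1]=-3
k=2: U[2][2]=-1
  eliminate (3,2): mult=-4, new row 3: (0, 0, 0, -1); set L[3][2]=-4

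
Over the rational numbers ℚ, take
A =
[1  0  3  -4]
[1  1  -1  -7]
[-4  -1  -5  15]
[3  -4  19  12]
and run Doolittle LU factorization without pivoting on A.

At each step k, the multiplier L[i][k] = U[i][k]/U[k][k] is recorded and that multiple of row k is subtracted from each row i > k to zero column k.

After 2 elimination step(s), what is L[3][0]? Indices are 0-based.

k=0: U[0][0]=1
  eliminate (1,0): mult=1, new row 1: (0, 1, -4, -3); set L[1][0]=1
  eliminate (2,0): mult=-4, new row 2: (0, -1, 7, -1); set L[2][0]=-4
  eliminate (3,0): mult=3, new row 3: (0, -4, 10, 24); set L[3][0]=3
k=1: U[1][1]=1
  eliminate (2,1): mult=-1, new row 2: (0, 0, 3, -4); set L[2][1]=-1
  eliminate (3,1): mult=-4, new row 3: (0, 0, -6, 12); set L[3][1]=-4

L[3][0] = 3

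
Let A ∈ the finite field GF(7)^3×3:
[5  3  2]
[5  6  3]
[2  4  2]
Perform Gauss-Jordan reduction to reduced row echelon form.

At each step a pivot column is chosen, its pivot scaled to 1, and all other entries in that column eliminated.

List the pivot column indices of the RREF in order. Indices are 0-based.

pivot(0,0)=5: scale R0 → (1, 2, 6)
  clear (1,0): R1 −= (5)R0 → (0, 3, 1)
  clear (2,0): R2 −= (2)R0 → (0, 0, 4)
pivot(1,1)=3: scale R1 → (0, 1, 5)
  clear (0,1): R0 −= (2)R1 → (1, 0, 3)
pivot(2,2)=4: scale R2 → (0, 0, 1)
  clear (0,2): R0 −= (3)R2 → (1, 0, 0)
  clear (1,2): R1 −= (5)R2 → (0, 1, 0)

pivot columns: 0, 1, 2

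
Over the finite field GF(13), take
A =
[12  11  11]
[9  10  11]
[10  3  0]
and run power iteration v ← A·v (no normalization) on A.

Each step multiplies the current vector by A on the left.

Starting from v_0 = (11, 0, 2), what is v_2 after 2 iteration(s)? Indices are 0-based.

v_2 = (8, 10, 5)

v_0 = (11, 0, 2).
v_1 = A·v_0 = (11, 4, 6).
v_2 = A·v_1 = (8, 10, 5).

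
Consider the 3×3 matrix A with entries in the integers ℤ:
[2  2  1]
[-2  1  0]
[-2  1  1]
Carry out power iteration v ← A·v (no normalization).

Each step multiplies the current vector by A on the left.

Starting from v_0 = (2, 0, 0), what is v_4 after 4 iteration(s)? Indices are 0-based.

v_4 = (-124, 92, 72)

v_0 = (2, 0, 0).
v_1 = A·v_0 = (4, -4, -4).
v_2 = A·v_1 = (-4, -12, -16).
v_3 = A·v_2 = (-48, -4, -20).
v_4 = A·v_3 = (-124, 92, 72).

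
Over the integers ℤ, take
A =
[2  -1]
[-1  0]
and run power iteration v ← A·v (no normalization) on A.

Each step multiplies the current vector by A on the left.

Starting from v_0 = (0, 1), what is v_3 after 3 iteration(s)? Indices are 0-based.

v_0 = (0, 1).
v_1 = A·v_0 = (-1, 0).
v_2 = A·v_1 = (-2, 1).
v_3 = A·v_2 = (-5, 2).

v_3 = (-5, 2)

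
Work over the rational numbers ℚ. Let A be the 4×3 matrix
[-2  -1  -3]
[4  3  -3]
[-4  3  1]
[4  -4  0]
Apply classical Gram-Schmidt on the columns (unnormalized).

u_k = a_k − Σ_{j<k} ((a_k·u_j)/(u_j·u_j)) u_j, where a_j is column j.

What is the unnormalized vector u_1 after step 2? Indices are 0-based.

Step 1: u_0 = a_0 = (-2, 4, -4, 4).
Step 2: u_1 = a_1 − (-7/26)·u_0 = (-20/13, 53/13, 25/13, -38/13).

u_1 = (-20/13, 53/13, 25/13, -38/13)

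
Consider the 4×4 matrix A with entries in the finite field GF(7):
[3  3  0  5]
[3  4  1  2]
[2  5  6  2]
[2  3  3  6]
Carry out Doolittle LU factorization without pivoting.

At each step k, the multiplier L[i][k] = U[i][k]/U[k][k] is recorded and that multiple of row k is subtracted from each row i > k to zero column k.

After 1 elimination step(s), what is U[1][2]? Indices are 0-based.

k=0: U[0][0]=3
  eliminate (1,0): mult=1, new row 1: (0, 1, 1, 4); set L[1][0]=1
  eliminate (2,0): mult=3, new row 2: (0, 3, 6, 1); set L[2][0]=3
  eliminate (3,0): mult=3, new row 3: (0, 1, 3, 5); set L[3][0]=3

U[1][2] = 1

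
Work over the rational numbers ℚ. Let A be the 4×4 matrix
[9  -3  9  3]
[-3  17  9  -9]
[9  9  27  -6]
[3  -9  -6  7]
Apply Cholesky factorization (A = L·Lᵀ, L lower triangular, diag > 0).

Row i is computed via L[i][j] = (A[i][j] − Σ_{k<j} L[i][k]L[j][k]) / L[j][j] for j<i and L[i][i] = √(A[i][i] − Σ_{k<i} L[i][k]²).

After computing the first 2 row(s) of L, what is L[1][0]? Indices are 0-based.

Step 1: L[0][0] = √(9) = 3.
  L[1][0] = (-3) / L[0][0] = -1.
Step 2: L[1][1] = √(16) = 4.

L[1][0] = -1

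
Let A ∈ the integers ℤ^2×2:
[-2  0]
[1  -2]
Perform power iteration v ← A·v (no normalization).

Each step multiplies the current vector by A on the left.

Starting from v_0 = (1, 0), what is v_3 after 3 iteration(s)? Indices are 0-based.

v_0 = (1, 0).
v_1 = A·v_0 = (-2, 1).
v_2 = A·v_1 = (4, -4).
v_3 = A·v_2 = (-8, 12).

v_3 = (-8, 12)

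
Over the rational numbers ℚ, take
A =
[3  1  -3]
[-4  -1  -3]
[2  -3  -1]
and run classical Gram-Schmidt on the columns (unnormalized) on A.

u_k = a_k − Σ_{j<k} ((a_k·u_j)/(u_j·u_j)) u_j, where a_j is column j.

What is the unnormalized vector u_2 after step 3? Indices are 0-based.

Step 1: u_0 = a_0 = (3, -4, 2).
Step 2: u_1 = a_1 − (1/29)·u_0 = (26/29, -25/29, -89/29).
Step 3: u_2 = a_2 − (1/29)·u_0 − (43/159)·u_1 = (-532/159, -418/159, -38/159).

u_2 = (-532/159, -418/159, -38/159)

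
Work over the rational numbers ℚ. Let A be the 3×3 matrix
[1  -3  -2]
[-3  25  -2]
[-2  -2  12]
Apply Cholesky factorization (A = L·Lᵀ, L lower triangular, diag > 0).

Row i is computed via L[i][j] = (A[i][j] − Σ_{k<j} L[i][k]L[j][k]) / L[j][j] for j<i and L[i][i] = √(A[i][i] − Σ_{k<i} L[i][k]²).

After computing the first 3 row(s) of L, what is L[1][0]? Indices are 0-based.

Step 1: L[0][0] = √(1) = 1.
  L[1][0] = (-3) / L[0][0] = -3.
Step 2: L[1][1] = √(16) = 4.
  L[2][0] = (-2) / L[0][0] = -2.
  L[2][1] = (-8) / L[1][1] = -2.
Step 3: L[2][2] = √(4) = 2.

L[1][0] = -3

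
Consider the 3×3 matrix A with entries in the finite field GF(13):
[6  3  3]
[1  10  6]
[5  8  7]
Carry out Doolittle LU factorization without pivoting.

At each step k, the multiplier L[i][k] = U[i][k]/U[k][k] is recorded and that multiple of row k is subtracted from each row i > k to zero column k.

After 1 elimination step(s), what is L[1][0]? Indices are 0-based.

[col 0] pivot 6
  R1 -= 11*R0 → (0, 3, 12)  (L[1][0] := 11)
  R2 -= 3*R0 → (0, 12, 11)  (L[2][0] := 3)

L[1][0] = 11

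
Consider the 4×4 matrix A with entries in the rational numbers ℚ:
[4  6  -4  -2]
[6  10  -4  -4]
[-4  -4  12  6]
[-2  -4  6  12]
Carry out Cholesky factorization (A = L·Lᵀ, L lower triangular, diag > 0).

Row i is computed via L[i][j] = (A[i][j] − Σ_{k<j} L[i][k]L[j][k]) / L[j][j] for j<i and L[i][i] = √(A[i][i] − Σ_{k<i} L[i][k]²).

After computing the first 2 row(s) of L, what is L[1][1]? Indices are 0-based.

L[1][1] = 1

Step 1: L[0][0] = √(4) = 2.
  L[1][0] = (6) / L[0][0] = 3.
Step 2: L[1][1] = √(1) = 1.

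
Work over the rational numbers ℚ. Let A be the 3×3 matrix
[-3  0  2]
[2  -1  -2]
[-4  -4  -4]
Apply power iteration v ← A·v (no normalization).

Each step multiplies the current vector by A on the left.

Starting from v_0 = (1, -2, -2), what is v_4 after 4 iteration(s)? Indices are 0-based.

v_4 = (1141, -1142, -852)

v_0 = (1, -2, -2).
v_1 = A·v_0 = (-7, 8, 12).
v_2 = A·v_1 = (45, -46, -52).
v_3 = A·v_2 = (-239, 240, 212).
v_4 = A·v_3 = (1141, -1142, -852).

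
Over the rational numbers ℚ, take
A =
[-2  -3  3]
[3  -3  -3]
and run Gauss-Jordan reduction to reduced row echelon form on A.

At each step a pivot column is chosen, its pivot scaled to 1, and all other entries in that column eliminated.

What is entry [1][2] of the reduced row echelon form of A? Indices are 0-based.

M[1][2] = -1/5

[1] R0 /= -2  ⇒  (1, 3/2, -3/2)
     R1 -= 3·R0  ⇒  (0, -15/2, 3/2)
[2] R1 /= -15/2  ⇒  (0, 1, -1/5)
     R0 -= 3/2·R1  ⇒  (1, 0, -6/5)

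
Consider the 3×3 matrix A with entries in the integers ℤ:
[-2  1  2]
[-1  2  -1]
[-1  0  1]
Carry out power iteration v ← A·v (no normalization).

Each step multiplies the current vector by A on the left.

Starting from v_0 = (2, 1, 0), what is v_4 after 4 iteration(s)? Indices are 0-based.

v_4 = (-1, 12, -4)

v_0 = (2, 1, 0).
v_1 = A·v_0 = (-3, 0, -2).
v_2 = A·v_1 = (2, 5, 1).
v_3 = A·v_2 = (3, 7, -1).
v_4 = A·v_3 = (-1, 12, -4).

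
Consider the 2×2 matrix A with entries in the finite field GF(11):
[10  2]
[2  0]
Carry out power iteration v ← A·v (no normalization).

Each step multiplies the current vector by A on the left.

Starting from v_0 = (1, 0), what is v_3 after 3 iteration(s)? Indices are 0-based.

v_0 = (1, 0).
v_1 = A·v_0 = (10, 2).
v_2 = A·v_1 = (5, 9).
v_3 = A·v_2 = (2, 10).

v_3 = (2, 10)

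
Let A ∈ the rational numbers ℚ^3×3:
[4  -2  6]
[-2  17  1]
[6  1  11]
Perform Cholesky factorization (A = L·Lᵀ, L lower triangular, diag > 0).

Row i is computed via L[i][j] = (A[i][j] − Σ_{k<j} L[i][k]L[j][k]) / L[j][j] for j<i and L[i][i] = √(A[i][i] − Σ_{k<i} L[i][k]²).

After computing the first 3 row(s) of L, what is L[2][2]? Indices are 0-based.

L[2][2] = 1

Step 1: L[0][0] = √(4) = 2.
  L[1][0] = (-2) / L[0][0] = -1.
Step 2: L[1][1] = √(16) = 4.
  L[2][0] = (6) / L[0][0] = 3.
  L[2][1] = (4) / L[1][1] = 1.
Step 3: L[2][2] = √(1) = 1.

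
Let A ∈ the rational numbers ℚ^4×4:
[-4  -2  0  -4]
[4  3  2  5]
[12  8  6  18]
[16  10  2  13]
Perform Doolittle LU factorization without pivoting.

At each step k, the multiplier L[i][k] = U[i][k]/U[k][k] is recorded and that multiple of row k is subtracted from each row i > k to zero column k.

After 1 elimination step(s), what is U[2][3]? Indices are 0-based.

Step 1: pivot at (0,0) is -4.
  row1 ← row1 − (-1)·row0  ⇒  L[1][0]=-1, U row1=(0, 1, 2, 1)
  row2 ← row2 − (-3)·row0  ⇒  L[2][0]=-3, U row2=(0, 2, 6, 6)
  row3 ← row3 − (-4)·row0  ⇒  L[3][0]=-4, U row3=(0, 2, 2, -3)

U[2][3] = 6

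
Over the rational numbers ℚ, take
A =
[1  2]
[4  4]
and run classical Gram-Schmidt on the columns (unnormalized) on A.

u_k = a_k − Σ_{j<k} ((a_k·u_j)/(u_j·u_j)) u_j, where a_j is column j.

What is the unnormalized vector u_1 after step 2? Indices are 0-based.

u_1 = (16/17, -4/17)

Step 1: u_0 = a_0 = (1, 4).
Step 2: u_1 = a_1 − (18/17)·u_0 = (16/17, -4/17).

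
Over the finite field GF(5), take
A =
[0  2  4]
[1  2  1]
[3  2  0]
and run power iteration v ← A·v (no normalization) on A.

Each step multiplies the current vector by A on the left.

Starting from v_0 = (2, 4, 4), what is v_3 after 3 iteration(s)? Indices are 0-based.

v_3 = (2, 1, 4)

v_0 = (2, 4, 4).
v_1 = A·v_0 = (4, 4, 4).
v_2 = A·v_1 = (4, 1, 0).
v_3 = A·v_2 = (2, 1, 4).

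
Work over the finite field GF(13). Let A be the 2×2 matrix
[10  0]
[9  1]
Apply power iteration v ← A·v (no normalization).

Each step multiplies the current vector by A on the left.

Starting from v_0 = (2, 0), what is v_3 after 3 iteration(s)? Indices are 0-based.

v_0 = (2, 0).
v_1 = A·v_0 = (7, 5).
v_2 = A·v_1 = (5, 3).
v_3 = A·v_2 = (11, 9).

v_3 = (11, 9)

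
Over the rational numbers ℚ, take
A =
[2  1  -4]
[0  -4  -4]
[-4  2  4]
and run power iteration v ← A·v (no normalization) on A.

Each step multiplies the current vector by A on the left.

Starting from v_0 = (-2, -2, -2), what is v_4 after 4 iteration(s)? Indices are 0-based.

v_4 = (976, 192, -480)

v_0 = (-2, -2, -2).
v_1 = A·v_0 = (2, 16, -4).
v_2 = A·v_1 = (36, -48, 8).
v_3 = A·v_2 = (-8, 160, -208).
v_4 = A·v_3 = (976, 192, -480).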